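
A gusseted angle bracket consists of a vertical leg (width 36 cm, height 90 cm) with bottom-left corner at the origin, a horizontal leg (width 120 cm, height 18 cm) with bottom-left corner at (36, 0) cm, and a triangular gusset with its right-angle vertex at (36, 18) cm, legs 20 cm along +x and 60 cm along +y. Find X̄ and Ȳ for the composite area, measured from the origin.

vertical leg: A = 36 × 90 = 3240.00, centroid at (18.00, 45.00).
horizontal leg: A = 120 × 18 = 2160.00, centroid at (96.00, 9.00).
gusset: A = ½·20·60 = 600.00, centroid at (42.67, 38.00).
ΣA = 6000.00 cm², ΣAX̄ = 291280.00 cm³, ΣAȲ = 188040.00 cm³.
X̄ = 291280.00/6000.00 = 48.55 cm; Ȳ = 188040.00/6000.00 = 31.34 cm.

X̄ = 48.55 cm, Ȳ = 31.34 cm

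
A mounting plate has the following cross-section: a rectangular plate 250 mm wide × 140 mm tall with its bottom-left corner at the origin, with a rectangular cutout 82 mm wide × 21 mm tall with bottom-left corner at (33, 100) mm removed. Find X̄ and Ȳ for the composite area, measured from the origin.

plate: A = 250 × 140 = 35000.00, centroid at (125.00, 70.00).
hole: A = −(82 × 21) = -1722.00, centroid at (74.00, 110.50).
ΣA = 33278.00 mm², ΣAX̄ = 4247572.00 mm³, ΣAȲ = 2259719.00 mm³.
X̄ = 4247572.00/33278.00 = 127.64 mm; Ȳ = 2259719.00/33278.00 = 67.90 mm.

X̄ = 127.64 mm, Ȳ = 67.90 mm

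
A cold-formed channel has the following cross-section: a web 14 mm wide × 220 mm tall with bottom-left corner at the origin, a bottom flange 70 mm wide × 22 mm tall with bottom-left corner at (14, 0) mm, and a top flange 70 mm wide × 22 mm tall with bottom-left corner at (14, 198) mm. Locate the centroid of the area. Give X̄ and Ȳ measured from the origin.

X̄ = 28.00 mm, Ȳ = 110.00 mm

web: A = 14 × 220 = 3080.00, centroid at (7.00, 110.00).
bottom flange: A = 70 × 22 = 1540.00, centroid at (49.00, 11.00).
top flange: A = 70 × 22 = 1540.00, centroid at (49.00, 209.00).
ΣA = 6160.00 mm²
ΣAX̄ = (3080.00)(7.00) + (1540.00)(49.00) + (1540.00)(49.00) = 172480.00 mm³
ΣAȲ = (3080.00)(110.00) + (1540.00)(11.00) + (1540.00)(209.00) = 677600.00 mm³
X̄ = 172480.00 / 6160.00 = 28.00 mm
Ȳ = 677600.00 / 6160.00 = 110.00 mm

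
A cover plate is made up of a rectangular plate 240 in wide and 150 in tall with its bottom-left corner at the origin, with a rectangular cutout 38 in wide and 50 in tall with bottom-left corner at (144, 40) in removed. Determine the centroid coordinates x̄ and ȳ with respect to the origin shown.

plate: A = 240 × 150 = 36000.00, centroid at (120.00, 75.00).
hole: A = −(38 × 50) = -1900.00, centroid at (163.00, 65.00).
ΣA = 34100.00 in², ΣAx̄ = 4010300.00 in³, ΣAȳ = 2576500.00 in³.
x̄ = 4010300.00/34100.00 = 117.60 in; ȳ = 2576500.00/34100.00 = 75.56 in.

x̄ = 117.60 in, ȳ = 75.56 in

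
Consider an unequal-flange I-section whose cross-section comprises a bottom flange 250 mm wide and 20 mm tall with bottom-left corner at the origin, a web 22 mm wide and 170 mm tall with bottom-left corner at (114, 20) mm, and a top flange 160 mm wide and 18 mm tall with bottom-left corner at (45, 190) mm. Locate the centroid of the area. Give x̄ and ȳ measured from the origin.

Part | A | x̄ᵢ | ȳᵢ | A·x̄ᵢ | A·ȳᵢ
bottom flange | 5000.00 | 125.00 | 10.00 | 625000.00 | 50000.00
web | 3740.00 | 125.00 | 105.00 | 467500.00 | 392700.00
top flange | 2880.00 | 125.00 | 199.00 | 360000.00 | 573120.00
Σ | 11620.00 |  |  | 1452500.00 | 1015820.00
x̄ = 1452500.00 / 11620.00 = 125.00 mm
ȳ = 1015820.00 / 11620.00 = 87.42 mm

x̄ = 125.00 mm, ȳ = 87.42 mm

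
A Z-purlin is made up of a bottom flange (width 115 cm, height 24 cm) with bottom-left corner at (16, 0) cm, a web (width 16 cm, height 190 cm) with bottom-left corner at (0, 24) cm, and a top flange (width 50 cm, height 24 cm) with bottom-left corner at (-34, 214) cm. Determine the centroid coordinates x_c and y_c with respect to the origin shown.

x_c = 30.91 cm, y_c = 95.15 cm

bottom flange: A = 115 × 24 = 2760.00, centroid at (73.50, 12.00).
web: A = 16 × 190 = 3040.00, centroid at (8.00, 119.00).
top flange: A = 50 × 24 = 1200.00, centroid at (-9.00, 226.00).
ΣA = 7000.00 cm², ΣAx_c = 216380.00 cm³, ΣAy_c = 666080.00 cm³.
x_c = 216380.00/7000.00 = 30.91 cm; y_c = 666080.00/7000.00 = 95.15 cm.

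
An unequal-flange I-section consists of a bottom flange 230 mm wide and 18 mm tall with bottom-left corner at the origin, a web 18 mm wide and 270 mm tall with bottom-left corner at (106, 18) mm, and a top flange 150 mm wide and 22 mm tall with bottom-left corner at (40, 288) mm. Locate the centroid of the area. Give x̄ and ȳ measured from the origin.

bottom flange: A = 230 × 18 = 4140.00, centroid at (115.00, 9.00).
web: A = 18 × 270 = 4860.00, centroid at (115.00, 153.00).
top flange: A = 150 × 22 = 3300.00, centroid at (115.00, 299.00).
ΣA = 12300.00 mm²
ΣAx̄ = (4140.00)(115.00) + (4860.00)(115.00) + (3300.00)(115.00) = 1414500.00 mm³
ΣAȳ = (4140.00)(9.00) + (4860.00)(153.00) + (3300.00)(299.00) = 1767540.00 mm³
x̄ = 1414500.00 / 12300.00 = 115.00 mm
ȳ = 1767540.00 / 12300.00 = 143.70 mm

x̄ = 115.00 mm, ȳ = 143.70 mm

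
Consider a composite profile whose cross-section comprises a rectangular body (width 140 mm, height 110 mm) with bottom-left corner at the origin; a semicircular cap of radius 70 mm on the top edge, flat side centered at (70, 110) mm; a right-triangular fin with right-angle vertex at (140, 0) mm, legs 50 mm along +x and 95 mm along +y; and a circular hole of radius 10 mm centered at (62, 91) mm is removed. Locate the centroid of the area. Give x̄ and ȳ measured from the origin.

x̄ = 78.28 mm, ȳ = 78.26 mm

rectangular body: A = 140 × 110 = 15400.00, centroid at (70.00, 55.00).
semicircular top: A = ½π·70² = 7696.90, centroid at (70.00, 139.71).
triangular fin: A = ½·50·95 = 2375.00, centroid at (156.67, 31.67).
hole: A = −π·10² = -314.16, centroid at (62.00, 91.00).
ΣA = 25157.74 mm²
ΣAx̄ = (15400.00)(70.00) + (7696.90)(70.00) + (2375.00)(156.67) + (-314.16)(62.00) = 1969388.60 mm³
ΣAȳ = (15400.00)(55.00) + (7696.90)(139.71) + (2375.00)(31.67) + (-314.16)(91.00) = 1968945.73 mm³
x̄ = 1969388.60 / 25157.74 = 78.28 mm
ȳ = 1968945.73 / 25157.74 = 78.26 mm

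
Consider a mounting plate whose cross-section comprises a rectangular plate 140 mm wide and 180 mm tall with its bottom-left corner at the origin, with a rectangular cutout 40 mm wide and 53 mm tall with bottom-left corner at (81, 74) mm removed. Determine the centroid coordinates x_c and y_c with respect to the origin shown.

plate: A = 140 × 180 = 25200.00, centroid at (70.00, 90.00).
hole: A = −(40 × 53) = -2120.00, centroid at (101.00, 100.50).
ΣA = 23080.00 mm²
ΣAx_c = (25200.00)(70.00) + (-2120.00)(101.00) = 1549880.00 mm³
ΣAy_c = (25200.00)(90.00) + (-2120.00)(100.50) = 2054940.00 mm³
x_c = 1549880.00 / 23080.00 = 67.15 mm
y_c = 2054940.00 / 23080.00 = 89.04 mm

x_c = 67.15 mm, y_c = 89.04 mm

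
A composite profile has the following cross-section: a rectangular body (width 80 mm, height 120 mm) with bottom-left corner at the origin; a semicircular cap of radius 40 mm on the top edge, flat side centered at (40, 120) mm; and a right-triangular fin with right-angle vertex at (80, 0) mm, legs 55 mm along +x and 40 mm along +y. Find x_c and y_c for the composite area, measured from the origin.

x_c = 44.86 mm, y_c = 70.76 mm

rectangular body: A = 80 × 120 = 9600.00, centroid at (40.00, 60.00).
semicircular top: A = ½π·40² = 2513.27, centroid at (40.00, 136.98).
triangular fin: A = ½·55·40 = 1100.00, centroid at (98.33, 13.33).
ΣA = 13213.27 mm²
ΣAx_c = (9600.00)(40.00) + (2513.27)(40.00) + (1100.00)(98.33) = 592697.63 mm³
ΣAy_c = (9600.00)(60.00) + (2513.27)(136.98) + (1100.00)(13.33) = 934926.23 mm³
x_c = 592697.63 / 13213.27 = 44.86 mm
y_c = 934926.23 / 13213.27 = 70.76 mm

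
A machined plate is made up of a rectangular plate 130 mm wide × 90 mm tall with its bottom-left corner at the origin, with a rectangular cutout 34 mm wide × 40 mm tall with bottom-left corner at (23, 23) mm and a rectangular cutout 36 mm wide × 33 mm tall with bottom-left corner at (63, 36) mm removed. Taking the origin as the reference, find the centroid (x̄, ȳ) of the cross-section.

plate: A = 130 × 90 = 11700.00, centroid at (65.00, 45.00).
hole 1: A = −(34 × 40) = -1360.00, centroid at (40.00, 43.00).
hole 2: A = −(36 × 33) = -1188.00, centroid at (81.00, 52.50).
ΣA = 9152.00 mm², ΣAx̄ = 609872.00 mm³, ΣAȳ = 405650.00 mm³.
x̄ = 609872.00/9152.00 = 66.64 mm; ȳ = 405650.00/9152.00 = 44.32 mm.

x̄ = 66.64 mm, ȳ = 44.32 mm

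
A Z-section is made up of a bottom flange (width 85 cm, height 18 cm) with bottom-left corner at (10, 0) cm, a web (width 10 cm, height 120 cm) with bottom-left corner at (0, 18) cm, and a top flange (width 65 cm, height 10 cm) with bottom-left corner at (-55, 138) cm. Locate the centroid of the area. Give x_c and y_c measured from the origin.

bottom flange: A = 85 × 18 = 1530.00, centroid at (52.50, 9.00).
web: A = 10 × 120 = 1200.00, centroid at (5.00, 78.00).
top flange: A = 65 × 10 = 650.00, centroid at (-22.50, 143.00).
ΣA = 3380.00 cm²
ΣAx_c = (1530.00)(52.50) + (1200.00)(5.00) + (650.00)(-22.50) = 71700.00 cm³
ΣAy_c = (1530.00)(9.00) + (1200.00)(78.00) + (650.00)(143.00) = 200320.00 cm³
x_c = 71700.00 / 3380.00 = 21.21 cm
y_c = 200320.00 / 3380.00 = 59.27 cm

x_c = 21.21 cm, y_c = 59.27 cm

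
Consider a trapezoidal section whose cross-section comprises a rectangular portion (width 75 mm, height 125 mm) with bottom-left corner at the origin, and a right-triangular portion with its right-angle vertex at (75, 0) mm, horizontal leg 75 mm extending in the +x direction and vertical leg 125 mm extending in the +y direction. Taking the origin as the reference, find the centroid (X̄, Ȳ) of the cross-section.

rectangular portion: A = 75 × 125 = 9375.00, centroid at (37.50, 62.50).
triangular portion: A = ½·75·125 = 4687.50, centroid at (100.00, 41.67).
ΣA = 14062.50 mm², ΣAX̄ = 820312.50 mm³, ΣAȲ = 781250.00 mm³.
X̄ = 820312.50/14062.50 = 58.33 mm; Ȳ = 781250.00/14062.50 = 55.56 mm.

X̄ = 58.33 mm, Ȳ = 55.56 mm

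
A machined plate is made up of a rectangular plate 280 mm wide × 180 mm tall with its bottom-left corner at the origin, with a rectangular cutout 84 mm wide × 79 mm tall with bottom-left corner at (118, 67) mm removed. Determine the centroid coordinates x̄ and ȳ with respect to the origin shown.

Part | A | x̄ᵢ | ȳᵢ | A·x̄ᵢ | A·ȳᵢ
plate | 50400.00 | 140.00 | 90.00 | 7056000.00 | 4536000.00
hole | -6636.00 | 160.00 | 106.50 | -1061760.00 | -706734.00
Σ | 43764.00 |  |  | 5994240.00 | 3829266.00
x̄ = 5994240.00 / 43764.00 = 136.97 mm
ȳ = 3829266.00 / 43764.00 = 87.50 mm

x̄ = 136.97 mm, ȳ = 87.50 mm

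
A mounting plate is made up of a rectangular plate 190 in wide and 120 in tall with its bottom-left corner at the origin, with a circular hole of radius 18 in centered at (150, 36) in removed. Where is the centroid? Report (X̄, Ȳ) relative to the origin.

Part | A | x̄ᵢ | ȳᵢ | A·x̄ᵢ | A·ȳᵢ
plate | 22800.00 | 95.00 | 60.00 | 2166000.00 | 1368000.00
hole | -1017.88 | 150.00 | 36.00 | -152681.40 | -36643.54
Σ | 21782.12 |  |  | 2013318.60 | 1331356.46
X̄ = 2013318.60 / 21782.12 = 92.43 in
Ȳ = 1331356.46 / 21782.12 = 61.12 in

X̄ = 92.43 in, Ȳ = 61.12 in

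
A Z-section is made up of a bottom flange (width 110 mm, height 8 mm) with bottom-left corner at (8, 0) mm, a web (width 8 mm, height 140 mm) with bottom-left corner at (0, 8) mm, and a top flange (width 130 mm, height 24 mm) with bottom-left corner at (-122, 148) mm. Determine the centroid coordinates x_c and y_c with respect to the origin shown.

x_c = -23.03 mm, y_c = 115.25 mm

bottom flange: A = 110 × 8 = 880.00, centroid at (63.00, 4.00).
web: A = 8 × 140 = 1120.00, centroid at (4.00, 78.00).
top flange: A = 130 × 24 = 3120.00, centroid at (-57.00, 160.00).
ΣA = 5120.00 mm²
ΣAx_c = (880.00)(63.00) + (1120.00)(4.00) + (3120.00)(-57.00) = -117920.00 mm³
ΣAy_c = (880.00)(4.00) + (1120.00)(78.00) + (3120.00)(160.00) = 590080.00 mm³
x_c = -117920.00 / 5120.00 = -23.03 mm
y_c = 590080.00 / 5120.00 = 115.25 mm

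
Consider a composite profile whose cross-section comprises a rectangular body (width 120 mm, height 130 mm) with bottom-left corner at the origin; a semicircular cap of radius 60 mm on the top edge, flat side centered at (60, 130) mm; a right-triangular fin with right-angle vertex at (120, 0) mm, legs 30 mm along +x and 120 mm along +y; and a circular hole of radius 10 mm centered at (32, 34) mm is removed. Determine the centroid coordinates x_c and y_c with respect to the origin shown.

x_c = 65.93 mm, y_c = 85.95 mm

rectangular body: A = 120 × 130 = 15600.00, centroid at (60.00, 65.00).
semicircular top: A = ½π·60² = 5654.87, centroid at (60.00, 155.46).
triangular fin: A = ½·30·120 = 1800.00, centroid at (130.00, 40.00).
hole: A = −π·10² = -314.16, centroid at (32.00, 34.00).
ΣA = 22740.71 mm²
ΣAx_c = (15600.00)(60.00) + (5654.87)(60.00) + (1800.00)(130.00) + (-314.16)(32.00) = 1499238.91 mm³
ΣAy_c = (15600.00)(65.00) + (5654.87)(155.46) + (1800.00)(40.00) + (-314.16)(34.00) = 1954451.27 mm³
x_c = 1499238.91 / 22740.71 = 65.93 mm
y_c = 1954451.27 / 22740.71 = 85.95 mm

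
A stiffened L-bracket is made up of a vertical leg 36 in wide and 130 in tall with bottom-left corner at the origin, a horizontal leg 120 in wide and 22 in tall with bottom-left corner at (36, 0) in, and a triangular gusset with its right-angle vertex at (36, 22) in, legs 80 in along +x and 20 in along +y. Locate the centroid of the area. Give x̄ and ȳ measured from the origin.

x̄ = 47.76 in, ȳ = 43.86 in

vertical leg: A = 36 × 130 = 4680.00, centroid at (18.00, 65.00).
horizontal leg: A = 120 × 22 = 2640.00, centroid at (96.00, 11.00).
gusset: A = ½·80·20 = 800.00, centroid at (62.67, 28.67).
ΣA = 8120.00 in², ΣAx̄ = 387813.33 in³, ΣAȳ = 356173.33 in³.
x̄ = 387813.33/8120.00 = 47.76 in; ȳ = 356173.33/8120.00 = 43.86 in.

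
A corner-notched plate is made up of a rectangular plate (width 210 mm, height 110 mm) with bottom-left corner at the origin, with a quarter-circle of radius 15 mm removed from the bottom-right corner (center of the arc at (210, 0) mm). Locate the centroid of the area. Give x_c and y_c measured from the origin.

x_c = 104.24 mm, y_c = 55.37 mm

Part | A | x̄ᵢ | ȳᵢ | A·x̄ᵢ | A·ȳᵢ
plate | 23100.00 | 105.00 | 55.00 | 2425500.00 | 1270500.00
removed quarter-circle | -176.71 | 203.63 | 6.37 | -35985.06 | -1125.00
Σ | 22923.29 |  |  | 2389514.94 | 1269375.00
x_c = 2389514.94 / 22923.29 = 104.24 mm
y_c = 1269375.00 / 22923.29 = 55.37 mm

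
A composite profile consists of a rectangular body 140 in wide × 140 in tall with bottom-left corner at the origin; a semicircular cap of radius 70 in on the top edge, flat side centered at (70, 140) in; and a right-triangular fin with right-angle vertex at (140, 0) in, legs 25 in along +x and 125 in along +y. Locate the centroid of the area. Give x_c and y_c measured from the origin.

Part | A | x̄ᵢ | ȳᵢ | A·x̄ᵢ | A·ȳᵢ
rectangular body | 19600.00 | 70.00 | 70.00 | 1372000.00 | 1372000.00
semicircular top | 7696.90 | 70.00 | 169.71 | 538783.14 | 1306232.95
triangular fin | 1562.50 | 148.33 | 41.67 | 231770.83 | 65104.17
Σ | 28859.40 |  |  | 2142553.97 | 2743337.11
x_c = 2142553.97 / 28859.40 = 74.24 in
y_c = 2743337.11 / 28859.40 = 95.06 in

x_c = 74.24 in, y_c = 95.06 in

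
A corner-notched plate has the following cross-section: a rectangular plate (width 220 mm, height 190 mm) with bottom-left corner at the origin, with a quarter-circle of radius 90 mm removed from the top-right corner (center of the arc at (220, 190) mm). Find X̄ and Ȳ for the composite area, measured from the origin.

Part | A | x̄ᵢ | ȳᵢ | A·x̄ᵢ | A·ȳᵢ
plate | 41800.00 | 110.00 | 95.00 | 4598000.00 | 3971000.00
removed quarter-circle | -6361.73 | 181.80 | 151.80 | -1156579.53 | -965727.77
Σ | 35438.27 |  |  | 3441420.47 | 3005272.23
X̄ = 3441420.47 / 35438.27 = 97.11 mm
Ȳ = 3005272.23 / 35438.27 = 84.80 mm

X̄ = 97.11 mm, Ȳ = 84.80 mm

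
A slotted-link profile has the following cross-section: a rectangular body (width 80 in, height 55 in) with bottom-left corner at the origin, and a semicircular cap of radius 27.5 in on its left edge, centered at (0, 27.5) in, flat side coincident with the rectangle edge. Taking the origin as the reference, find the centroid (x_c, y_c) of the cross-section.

rectangular body: A = 80 × 55 = 4400.00, centroid at (40.00, 27.50).
semicircular end: A = ½π·27.5² = 1187.91, centroid at (-11.67, 27.50).
ΣA = 5587.91 in², ΣAx_c = 162135.42 in³, ΣAy_c = 153667.65 in³.
x_c = 162135.42/5587.91 = 29.02 in; y_c = 153667.65/5587.91 = 27.50 in.

x_c = 29.02 in, y_c = 27.50 in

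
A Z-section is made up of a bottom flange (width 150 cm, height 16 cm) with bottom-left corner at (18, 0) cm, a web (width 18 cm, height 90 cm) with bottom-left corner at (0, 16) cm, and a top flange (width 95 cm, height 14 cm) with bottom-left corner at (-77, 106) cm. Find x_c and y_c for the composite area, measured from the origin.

bottom flange: A = 150 × 16 = 2400.00, centroid at (93.00, 8.00).
web: A = 18 × 90 = 1620.00, centroid at (9.00, 61.00).
top flange: A = 95 × 14 = 1330.00, centroid at (-29.50, 113.00).
ΣA = 5350.00 cm², ΣAx_c = 198545.00 cm³, ΣAy_c = 268310.00 cm³.
x_c = 198545.00/5350.00 = 37.11 cm; y_c = 268310.00/5350.00 = 50.15 cm.

x_c = 37.11 cm, y_c = 50.15 cm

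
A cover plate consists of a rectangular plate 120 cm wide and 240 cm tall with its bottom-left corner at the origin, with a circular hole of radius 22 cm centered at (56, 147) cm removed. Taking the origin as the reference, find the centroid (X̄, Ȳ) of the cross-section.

plate: A = 120 × 240 = 28800.00, centroid at (60.00, 120.00).
hole: A = −π·22² = -1520.53, centroid at (56.00, 147.00).
ΣA = 27279.47 cm²
ΣAX̄ = (28800.00)(60.00) + (-1520.53)(56.00) = 1642850.27 cm³
ΣAȲ = (28800.00)(120.00) + (-1520.53)(147.00) = 3232481.97 cm³
X̄ = 1642850.27 / 27279.47 = 60.22 cm
Ȳ = 3232481.97 / 27279.47 = 118.50 cm

X̄ = 60.22 cm, Ȳ = 118.50 cm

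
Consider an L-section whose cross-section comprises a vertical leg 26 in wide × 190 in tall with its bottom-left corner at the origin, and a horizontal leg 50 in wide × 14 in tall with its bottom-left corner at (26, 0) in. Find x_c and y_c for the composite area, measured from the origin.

x_c = 17.72 in, y_c = 84.08 in

vertical leg: A = 26 × 190 = 4940.00, centroid at (13.00, 95.00).
horizontal leg: A = 50 × 14 = 700.00, centroid at (51.00, 7.00).
ΣA = 5640.00 in², ΣAx_c = 99920.00 in³, ΣAy_c = 474200.00 in³.
x_c = 99920.00/5640.00 = 17.72 in; y_c = 474200.00/5640.00 = 84.08 in.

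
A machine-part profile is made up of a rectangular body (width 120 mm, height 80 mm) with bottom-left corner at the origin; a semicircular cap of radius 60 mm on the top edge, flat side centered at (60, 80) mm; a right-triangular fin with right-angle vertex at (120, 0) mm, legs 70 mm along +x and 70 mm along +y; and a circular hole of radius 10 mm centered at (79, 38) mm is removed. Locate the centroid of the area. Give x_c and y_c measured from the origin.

Part | A | x̄ᵢ | ȳᵢ | A·x̄ᵢ | A·ȳᵢ
rectangular body | 9600.00 | 60.00 | 40.00 | 576000.00 | 384000.00
semicircular top | 5654.87 | 60.00 | 105.46 | 339292.01 | 596389.34
triangular fin | 2450.00 | 143.33 | 23.33 | 351166.67 | 57166.67
hole | -314.16 | 79.00 | 38.00 | -24818.58 | -11938.05
Σ | 17390.71 |  |  | 1241640.09 | 1025617.96
x_c = 1241640.09 / 17390.71 = 71.40 mm
y_c = 1025617.96 / 17390.71 = 58.98 mm

x_c = 71.40 mm, y_c = 58.98 mm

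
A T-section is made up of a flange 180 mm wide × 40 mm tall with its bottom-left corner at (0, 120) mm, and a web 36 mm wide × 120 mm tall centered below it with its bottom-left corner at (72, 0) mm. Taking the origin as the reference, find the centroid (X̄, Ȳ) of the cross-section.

X̄ = 90.00 mm, Ȳ = 110.00 mm

Part | A | x̄ᵢ | ȳᵢ | A·x̄ᵢ | A·ȳᵢ
web | 4320.00 | 90.00 | 60.00 | 388800.00 | 259200.00
flange | 7200.00 | 90.00 | 140.00 | 648000.00 | 1008000.00
Σ | 11520.00 |  |  | 1036800.00 | 1267200.00
X̄ = 1036800.00 / 11520.00 = 90.00 mm
Ȳ = 1267200.00 / 11520.00 = 110.00 mm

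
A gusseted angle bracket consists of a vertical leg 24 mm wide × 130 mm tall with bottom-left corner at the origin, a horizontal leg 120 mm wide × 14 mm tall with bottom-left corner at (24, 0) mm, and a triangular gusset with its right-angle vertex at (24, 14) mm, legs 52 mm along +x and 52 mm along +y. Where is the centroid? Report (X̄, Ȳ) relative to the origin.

Part | A | x̄ᵢ | ȳᵢ | A·x̄ᵢ | A·ȳᵢ
vertical leg | 3120.00 | 12.00 | 65.00 | 37440.00 | 202800.00
horizontal leg | 1680.00 | 84.00 | 7.00 | 141120.00 | 11760.00
gusset | 1352.00 | 41.33 | 31.33 | 55882.67 | 42362.67
Σ | 6152.00 |  |  | 234442.67 | 256922.67
X̄ = 234442.67 / 6152.00 = 38.11 mm
Ȳ = 256922.67 / 6152.00 = 41.76 mm

X̄ = 38.11 mm, Ȳ = 41.76 mm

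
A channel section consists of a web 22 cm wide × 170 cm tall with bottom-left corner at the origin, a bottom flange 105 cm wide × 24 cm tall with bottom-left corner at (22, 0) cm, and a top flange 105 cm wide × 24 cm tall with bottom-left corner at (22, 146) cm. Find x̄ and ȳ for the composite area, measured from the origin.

Part | A | x̄ᵢ | ȳᵢ | A·x̄ᵢ | A·ȳᵢ
web | 3740.00 | 11.00 | 85.00 | 41140.00 | 317900.00
bottom flange | 2520.00 | 74.50 | 12.00 | 187740.00 | 30240.00
top flange | 2520.00 | 74.50 | 158.00 | 187740.00 | 398160.00
Σ | 8780.00 |  |  | 416620.00 | 746300.00
x̄ = 416620.00 / 8780.00 = 47.45 cm
ȳ = 746300.00 / 8780.00 = 85.00 cm

x̄ = 47.45 cm, ȳ = 85.00 cm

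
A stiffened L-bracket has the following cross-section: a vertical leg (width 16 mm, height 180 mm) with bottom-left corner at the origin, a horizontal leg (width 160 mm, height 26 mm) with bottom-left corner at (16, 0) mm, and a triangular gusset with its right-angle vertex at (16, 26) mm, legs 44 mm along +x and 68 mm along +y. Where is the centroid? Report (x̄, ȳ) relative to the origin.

x̄ = 54.86 mm, ȳ = 45.23 mm

vertical leg: A = 16 × 180 = 2880.00, centroid at (8.00, 90.00).
horizontal leg: A = 160 × 26 = 4160.00, centroid at (96.00, 13.00).
gusset: A = ½·44·68 = 1496.00, centroid at (30.67, 48.67).
ΣA = 8536.00 mm²
ΣAx̄ = (2880.00)(8.00) + (4160.00)(96.00) + (1496.00)(30.67) = 468277.33 mm³
ΣAȳ = (2880.00)(90.00) + (4160.00)(13.00) + (1496.00)(48.67) = 386085.33 mm³
x̄ = 468277.33 / 8536.00 = 54.86 mm
ȳ = 386085.33 / 8536.00 = 45.23 mm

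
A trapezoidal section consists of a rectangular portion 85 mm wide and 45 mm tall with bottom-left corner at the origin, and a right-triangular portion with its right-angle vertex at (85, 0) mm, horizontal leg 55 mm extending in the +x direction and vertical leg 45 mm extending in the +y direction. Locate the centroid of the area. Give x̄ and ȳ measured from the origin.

rectangular portion: A = 85 × 45 = 3825.00, centroid at (42.50, 22.50).
triangular portion: A = ½·55·45 = 1237.50, centroid at (103.33, 15.00).
ΣA = 5062.50 mm², ΣAx̄ = 290437.50 mm³, ΣAȳ = 104625.00 mm³.
x̄ = 290437.50/5062.50 = 57.37 mm; ȳ = 104625.00/5062.50 = 20.67 mm.

x̄ = 57.37 mm, ȳ = 20.67 mm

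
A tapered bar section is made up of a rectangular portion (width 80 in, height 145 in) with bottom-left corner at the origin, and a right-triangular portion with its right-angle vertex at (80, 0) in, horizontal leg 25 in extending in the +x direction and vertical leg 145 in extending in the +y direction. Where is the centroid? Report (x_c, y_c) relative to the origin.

x_c = 46.53 in, y_c = 69.23 in

rectangular portion: A = 80 × 145 = 11600.00, centroid at (40.00, 72.50).
triangular portion: A = ½·25·145 = 1812.50, centroid at (88.33, 48.33).
ΣA = 13412.50 in²
ΣAx_c = (11600.00)(40.00) + (1812.50)(88.33) = 624104.17 in³
ΣAy_c = (11600.00)(72.50) + (1812.50)(48.33) = 928604.17 in³
x_c = 624104.17 / 13412.50 = 46.53 in
y_c = 928604.17 / 13412.50 = 69.23 in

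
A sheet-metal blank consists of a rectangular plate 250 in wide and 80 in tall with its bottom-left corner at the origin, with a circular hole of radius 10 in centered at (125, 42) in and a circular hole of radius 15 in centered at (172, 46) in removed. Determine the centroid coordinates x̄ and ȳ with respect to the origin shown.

Part | A | x̄ᵢ | ȳᵢ | A·x̄ᵢ | A·ȳᵢ
plate | 20000.00 | 125.00 | 40.00 | 2500000.00 | 800000.00
hole 1 | -314.16 | 125.00 | 42.00 | -39269.91 | -13194.69
hole 2 | -706.86 | 172.00 | 46.00 | -121579.64 | -32515.48
Σ | 18978.98 |  |  | 2339150.46 | 754289.83
x̄ = 2339150.46 / 18978.98 = 123.25 in
ȳ = 754289.83 / 18978.98 = 39.74 in

x̄ = 123.25 in, ȳ = 39.74 in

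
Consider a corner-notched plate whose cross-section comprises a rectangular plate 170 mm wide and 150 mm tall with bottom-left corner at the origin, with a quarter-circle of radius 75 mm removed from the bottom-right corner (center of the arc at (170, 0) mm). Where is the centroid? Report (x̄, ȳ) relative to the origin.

x̄ = 73.86 mm, ȳ = 84.05 mm

Part | A | x̄ᵢ | ȳᵢ | A·x̄ᵢ | A·ȳᵢ
plate | 25500.00 | 85.00 | 75.00 | 2167500.00 | 1912500.00
removed quarter-circle | -4417.86 | 138.17 | 31.83 | -610411.99 | -140625.00
Σ | 21082.14 |  |  | 1557088.01 | 1771875.00
x̄ = 1557088.01 / 21082.14 = 73.86 mm
ȳ = 1771875.00 / 21082.14 = 84.05 mm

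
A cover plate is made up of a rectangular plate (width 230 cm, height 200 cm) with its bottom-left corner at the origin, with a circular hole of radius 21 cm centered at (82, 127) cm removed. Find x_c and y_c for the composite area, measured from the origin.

x_c = 116.02 cm, y_c = 99.16 cm

Part | A | x̄ᵢ | ȳᵢ | A·x̄ᵢ | A·ȳᵢ
plate | 46000.00 | 115.00 | 100.00 | 5290000.00 | 4600000.00
hole | -1385.44 | 82.00 | 127.00 | -113606.27 | -175951.18
Σ | 44614.56 |  |  | 5176393.73 | 4424048.82
x_c = 5176393.73 / 44614.56 = 116.02 cm
y_c = 4424048.82 / 44614.56 = 99.16 cm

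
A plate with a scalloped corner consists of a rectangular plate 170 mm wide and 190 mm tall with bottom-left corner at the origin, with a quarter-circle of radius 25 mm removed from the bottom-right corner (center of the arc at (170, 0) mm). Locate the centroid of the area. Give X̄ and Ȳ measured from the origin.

X̄ = 83.85 mm, Ȳ = 96.30 mm

Part | A | x̄ᵢ | ȳᵢ | A·x̄ᵢ | A·ȳᵢ
plate | 32300.00 | 85.00 | 95.00 | 2745500.00 | 3068500.00
removed quarter-circle | -490.87 | 159.39 | 10.61 | -78240.22 | -5208.33
Σ | 31809.13 |  |  | 2667259.78 | 3063291.67
X̄ = 2667259.78 / 31809.13 = 83.85 mm
Ȳ = 3063291.67 / 31809.13 = 96.30 mm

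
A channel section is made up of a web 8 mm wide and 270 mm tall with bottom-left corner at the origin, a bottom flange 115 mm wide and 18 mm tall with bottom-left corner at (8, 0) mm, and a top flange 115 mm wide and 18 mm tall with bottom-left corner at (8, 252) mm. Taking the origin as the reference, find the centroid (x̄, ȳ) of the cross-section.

x̄ = 44.41 mm, ȳ = 135.00 mm

Part | A | x̄ᵢ | ȳᵢ | A·x̄ᵢ | A·ȳᵢ
web | 2160.00 | 4.00 | 135.00 | 8640.00 | 291600.00
bottom flange | 2070.00 | 65.50 | 9.00 | 135585.00 | 18630.00
top flange | 2070.00 | 65.50 | 261.00 | 135585.00 | 540270.00
Σ | 6300.00 |  |  | 279810.00 | 850500.00
x̄ = 279810.00 / 6300.00 = 44.41 mm
ȳ = 850500.00 / 6300.00 = 135.00 mm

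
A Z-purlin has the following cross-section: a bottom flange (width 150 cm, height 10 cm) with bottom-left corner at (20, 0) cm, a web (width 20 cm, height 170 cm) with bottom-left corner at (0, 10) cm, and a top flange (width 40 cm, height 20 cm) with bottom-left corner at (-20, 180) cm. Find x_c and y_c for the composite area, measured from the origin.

x_c = 30.96 cm, y_c = 84.65 cm

bottom flange: A = 150 × 10 = 1500.00, centroid at (95.00, 5.00).
web: A = 20 × 170 = 3400.00, centroid at (10.00, 95.00).
top flange: A = 40 × 20 = 800.00, centroid at (0.00, 190.00).
ΣA = 5700.00 cm²
ΣAx_c = (1500.00)(95.00) + (3400.00)(10.00) + (800.00)(0.00) = 176500.00 cm³
ΣAy_c = (1500.00)(5.00) + (3400.00)(95.00) + (800.00)(190.00) = 482500.00 cm³
x_c = 176500.00 / 5700.00 = 30.96 cm
y_c = 482500.00 / 5700.00 = 84.65 cm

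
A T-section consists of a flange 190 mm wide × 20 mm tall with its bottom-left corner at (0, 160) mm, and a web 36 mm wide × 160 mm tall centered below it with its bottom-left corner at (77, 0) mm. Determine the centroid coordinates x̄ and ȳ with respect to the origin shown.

web: A = 36 × 160 = 5760.00, centroid at (95.00, 80.00).
flange: A = 190 × 20 = 3800.00, centroid at (95.00, 170.00).
ΣA = 9560.00 mm²
ΣAx̄ = (5760.00)(95.00) + (3800.00)(95.00) = 908200.00 mm³
ΣAȳ = (5760.00)(80.00) + (3800.00)(170.00) = 1106800.00 mm³
x̄ = 908200.00 / 9560.00 = 95.00 mm
ȳ = 1106800.00 / 9560.00 = 115.77 mm

x̄ = 95.00 mm, ȳ = 115.77 mm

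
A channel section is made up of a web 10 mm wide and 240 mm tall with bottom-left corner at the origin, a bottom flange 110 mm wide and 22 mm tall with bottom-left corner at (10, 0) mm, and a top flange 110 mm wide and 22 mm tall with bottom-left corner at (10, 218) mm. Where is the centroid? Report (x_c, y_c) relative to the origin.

x_c = 45.11 mm, y_c = 120.00 mm

web: A = 10 × 240 = 2400.00, centroid at (5.00, 120.00).
bottom flange: A = 110 × 22 = 2420.00, centroid at (65.00, 11.00).
top flange: A = 110 × 22 = 2420.00, centroid at (65.00, 229.00).
ΣA = 7240.00 mm², ΣAx_c = 326600.00 mm³, ΣAy_c = 868800.00 mm³.
x_c = 326600.00/7240.00 = 45.11 mm; y_c = 868800.00/7240.00 = 120.00 mm.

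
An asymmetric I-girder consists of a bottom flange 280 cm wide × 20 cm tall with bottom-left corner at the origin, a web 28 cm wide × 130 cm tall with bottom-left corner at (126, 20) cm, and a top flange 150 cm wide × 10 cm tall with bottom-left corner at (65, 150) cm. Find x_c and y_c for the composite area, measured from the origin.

x_c = 140.00 cm, y_c = 55.67 cm

bottom flange: A = 280 × 20 = 5600.00, centroid at (140.00, 10.00).
web: A = 28 × 130 = 3640.00, centroid at (140.00, 85.00).
top flange: A = 150 × 10 = 1500.00, centroid at (140.00, 155.00).
ΣA = 10740.00 cm²
ΣAx_c = (5600.00)(140.00) + (3640.00)(140.00) + (1500.00)(140.00) = 1503600.00 cm³
ΣAy_c = (5600.00)(10.00) + (3640.00)(85.00) + (1500.00)(155.00) = 597900.00 cm³
x_c = 1503600.00 / 10740.00 = 140.00 cm
y_c = 597900.00 / 10740.00 = 55.67 cm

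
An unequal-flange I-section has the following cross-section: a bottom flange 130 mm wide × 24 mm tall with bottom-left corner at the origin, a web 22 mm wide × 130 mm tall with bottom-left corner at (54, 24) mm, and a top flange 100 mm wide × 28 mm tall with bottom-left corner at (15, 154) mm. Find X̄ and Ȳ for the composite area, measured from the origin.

Part | A | x̄ᵢ | ȳᵢ | A·x̄ᵢ | A·ȳᵢ
bottom flange | 3120.00 | 65.00 | 12.00 | 202800.00 | 37440.00
web | 2860.00 | 65.00 | 89.00 | 185900.00 | 254540.00
top flange | 2800.00 | 65.00 | 168.00 | 182000.00 | 470400.00
Σ | 8780.00 |  |  | 570700.00 | 762380.00
X̄ = 570700.00 / 8780.00 = 65.00 mm
Ȳ = 762380.00 / 8780.00 = 86.83 mm

X̄ = 65.00 mm, Ȳ = 86.83 mm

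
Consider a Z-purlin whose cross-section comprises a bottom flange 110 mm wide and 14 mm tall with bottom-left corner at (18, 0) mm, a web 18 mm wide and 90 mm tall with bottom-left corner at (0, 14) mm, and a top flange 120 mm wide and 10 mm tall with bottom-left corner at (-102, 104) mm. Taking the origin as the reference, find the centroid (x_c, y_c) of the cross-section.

bottom flange: A = 110 × 14 = 1540.00, centroid at (73.00, 7.00).
web: A = 18 × 90 = 1620.00, centroid at (9.00, 59.00).
top flange: A = 120 × 10 = 1200.00, centroid at (-42.00, 109.00).
ΣA = 4360.00 mm², ΣAx_c = 76600.00 mm³, ΣAy_c = 237160.00 mm³.
x_c = 76600.00/4360.00 = 17.57 mm; y_c = 237160.00/4360.00 = 54.39 mm.

x_c = 17.57 mm, y_c = 54.39 mm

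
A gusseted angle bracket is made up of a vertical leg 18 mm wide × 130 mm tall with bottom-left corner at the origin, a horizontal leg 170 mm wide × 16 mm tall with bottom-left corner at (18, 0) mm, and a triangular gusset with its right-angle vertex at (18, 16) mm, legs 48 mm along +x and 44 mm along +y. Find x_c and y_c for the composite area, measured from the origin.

x_c = 55.12 mm, y_c = 33.72 mm

Part | A | x̄ᵢ | ȳᵢ | A·x̄ᵢ | A·ȳᵢ
vertical leg | 2340.00 | 9.00 | 65.00 | 21060.00 | 152100.00
horizontal leg | 2720.00 | 103.00 | 8.00 | 280160.00 | 21760.00
gusset | 1056.00 | 34.00 | 30.67 | 35904.00 | 32384.00
Σ | 6116.00 |  |  | 337124.00 | 206244.00
x_c = 337124.00 / 6116.00 = 55.12 mm
y_c = 206244.00 / 6116.00 = 33.72 mm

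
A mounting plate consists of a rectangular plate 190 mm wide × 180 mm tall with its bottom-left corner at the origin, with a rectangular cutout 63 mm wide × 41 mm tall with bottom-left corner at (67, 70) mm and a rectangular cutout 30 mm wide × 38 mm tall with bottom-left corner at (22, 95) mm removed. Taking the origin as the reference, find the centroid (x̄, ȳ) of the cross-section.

x̄ = 96.87 mm, ȳ = 89.06 mm

plate: A = 190 × 180 = 34200.00, centroid at (95.00, 90.00).
hole 1: A = −(63 × 41) = -2583.00, centroid at (98.50, 90.50).
hole 2: A = −(30 × 38) = -1140.00, centroid at (37.00, 114.00).
ΣA = 30477.00 mm²
ΣAx̄ = (34200.00)(95.00) + (-2583.00)(98.50) + (-1140.00)(37.00) = 2952394.50 mm³
ΣAȳ = (34200.00)(90.00) + (-2583.00)(90.50) + (-1140.00)(114.00) = 2714278.50 mm³
x̄ = 2952394.50 / 30477.00 = 96.87 mm
ȳ = 2714278.50 / 30477.00 = 89.06 mm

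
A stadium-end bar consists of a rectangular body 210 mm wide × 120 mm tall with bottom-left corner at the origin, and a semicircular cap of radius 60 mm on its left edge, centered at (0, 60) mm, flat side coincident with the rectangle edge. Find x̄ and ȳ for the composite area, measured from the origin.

rectangular body: A = 210 × 120 = 25200.00, centroid at (105.00, 60.00).
semicircular end: A = ½π·60² = 5654.87, centroid at (-25.46, 60.00).
ΣA = 30854.87 mm²
ΣAx̄ = (25200.00)(105.00) + (5654.87)(-25.46) = 2502000.00 mm³
ΣAȳ = (25200.00)(60.00) + (5654.87)(60.00) = 1851292.01 mm³
x̄ = 2502000.00 / 30854.87 = 81.09 mm
ȳ = 1851292.01 / 30854.87 = 60.00 mm

x̄ = 81.09 mm, ȳ = 60.00 mm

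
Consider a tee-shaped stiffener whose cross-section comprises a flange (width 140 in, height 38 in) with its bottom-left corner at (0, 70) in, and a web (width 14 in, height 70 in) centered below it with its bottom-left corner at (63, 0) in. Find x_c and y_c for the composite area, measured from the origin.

x_c = 70.00 in, y_c = 80.60 in

Part | A | x̄ᵢ | ȳᵢ | A·x̄ᵢ | A·ȳᵢ
web | 980.00 | 70.00 | 35.00 | 68600.00 | 34300.00
flange | 5320.00 | 70.00 | 89.00 | 372400.00 | 473480.00
Σ | 6300.00 |  |  | 441000.00 | 507780.00
x_c = 441000.00 / 6300.00 = 70.00 in
y_c = 507780.00 / 6300.00 = 80.60 in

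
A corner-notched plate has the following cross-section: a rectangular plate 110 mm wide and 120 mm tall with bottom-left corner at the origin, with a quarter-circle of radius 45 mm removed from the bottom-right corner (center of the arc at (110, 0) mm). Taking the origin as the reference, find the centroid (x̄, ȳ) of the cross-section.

plate: A = 110 × 120 = 13200.00, centroid at (55.00, 60.00).
removed quarter-circle: A = −¼π·45² = -1590.43, centroid at (90.90, 19.10).
ΣA = 11609.57 mm², ΣAx̄ = 581427.56 mm³, ΣAȳ = 761625.00 mm³.
x̄ = 581427.56/11609.57 = 50.08 mm; ȳ = 761625.00/11609.57 = 65.60 mm.

x̄ = 50.08 mm, ȳ = 65.60 mm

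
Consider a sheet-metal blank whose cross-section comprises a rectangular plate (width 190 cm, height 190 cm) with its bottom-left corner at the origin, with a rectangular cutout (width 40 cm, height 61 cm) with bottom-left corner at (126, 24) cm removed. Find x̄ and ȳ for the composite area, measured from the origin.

Part | A | x̄ᵢ | ȳᵢ | A·x̄ᵢ | A·ȳᵢ
plate | 36100.00 | 95.00 | 95.00 | 3429500.00 | 3429500.00
hole | -2440.00 | 146.00 | 54.50 | -356240.00 | -132980.00
Σ | 33660.00 |  |  | 3073260.00 | 3296520.00
x̄ = 3073260.00 / 33660.00 = 91.30 cm
ȳ = 3296520.00 / 33660.00 = 97.94 cm

x̄ = 91.30 cm, ȳ = 97.94 cm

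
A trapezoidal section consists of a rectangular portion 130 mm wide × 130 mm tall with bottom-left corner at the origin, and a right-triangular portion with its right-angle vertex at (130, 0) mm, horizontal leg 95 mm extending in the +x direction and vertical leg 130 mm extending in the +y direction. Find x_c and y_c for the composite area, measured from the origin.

x_c = 90.87 mm, y_c = 59.20 mm

rectangular portion: A = 130 × 130 = 16900.00, centroid at (65.00, 65.00).
triangular portion: A = ½·95·130 = 6175.00, centroid at (161.67, 43.33).
ΣA = 23075.00 mm², ΣAx_c = 2096791.67 mm³, ΣAy_c = 1366083.33 mm³.
x_c = 2096791.67/23075.00 = 90.87 mm; y_c = 1366083.33/23075.00 = 59.20 mm.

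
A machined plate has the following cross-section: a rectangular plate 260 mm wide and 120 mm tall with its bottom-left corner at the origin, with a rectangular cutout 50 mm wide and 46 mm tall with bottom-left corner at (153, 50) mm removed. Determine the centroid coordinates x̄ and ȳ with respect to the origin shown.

Part | A | x̄ᵢ | ȳᵢ | A·x̄ᵢ | A·ȳᵢ
plate | 31200.00 | 130.00 | 60.00 | 4056000.00 | 1872000.00
hole | -2300.00 | 178.00 | 73.00 | -409400.00 | -167900.00
Σ | 28900.00 |  |  | 3646600.00 | 1704100.00
x̄ = 3646600.00 / 28900.00 = 126.18 mm
ȳ = 1704100.00 / 28900.00 = 58.97 mm

x̄ = 126.18 mm, ȳ = 58.97 mm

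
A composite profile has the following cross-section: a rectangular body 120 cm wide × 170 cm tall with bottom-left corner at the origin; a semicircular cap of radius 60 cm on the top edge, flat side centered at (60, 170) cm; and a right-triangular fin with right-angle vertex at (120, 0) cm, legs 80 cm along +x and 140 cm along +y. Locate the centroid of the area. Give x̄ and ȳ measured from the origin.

x̄ = 75.33 cm, ȳ = 97.95 cm

Part | A | x̄ᵢ | ȳᵢ | A·x̄ᵢ | A·ȳᵢ
rectangular body | 20400.00 | 60.00 | 85.00 | 1224000.00 | 1734000.00
semicircular top | 5654.87 | 60.00 | 195.46 | 339292.01 | 1105327.35
triangular fin | 5600.00 | 146.67 | 46.67 | 821333.33 | 261333.33
Σ | 31654.87 |  |  | 2384625.34 | 3100660.69
x̄ = 2384625.34 / 31654.87 = 75.33 cm
ȳ = 3100660.69 / 31654.87 = 97.95 cm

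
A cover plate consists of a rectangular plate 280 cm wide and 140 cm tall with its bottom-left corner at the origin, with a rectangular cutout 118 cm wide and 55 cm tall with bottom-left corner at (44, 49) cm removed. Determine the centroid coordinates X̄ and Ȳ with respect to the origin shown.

X̄ = 147.34 cm, Ȳ = 68.71 cm

plate: A = 280 × 140 = 39200.00, centroid at (140.00, 70.00).
hole: A = −(118 × 55) = -6490.00, centroid at (103.00, 76.50).
ΣA = 32710.00 cm², ΣAX̄ = 4819530.00 cm³, ΣAȲ = 2247515.00 cm³.
X̄ = 4819530.00/32710.00 = 147.34 cm; Ȳ = 2247515.00/32710.00 = 68.71 cm.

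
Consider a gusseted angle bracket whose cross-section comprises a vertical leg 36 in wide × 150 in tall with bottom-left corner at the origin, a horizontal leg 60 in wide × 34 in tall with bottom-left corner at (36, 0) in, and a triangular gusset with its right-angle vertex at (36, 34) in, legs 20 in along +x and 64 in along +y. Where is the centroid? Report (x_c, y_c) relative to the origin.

vertical leg: A = 36 × 150 = 5400.00, centroid at (18.00, 75.00).
horizontal leg: A = 60 × 34 = 2040.00, centroid at (66.00, 17.00).
gusset: A = ½·20·64 = 640.00, centroid at (42.67, 55.33).
ΣA = 8080.00 in²
ΣAx_c = (5400.00)(18.00) + (2040.00)(66.00) + (640.00)(42.67) = 259146.67 in³
ΣAy_c = (5400.00)(75.00) + (2040.00)(17.00) + (640.00)(55.33) = 475093.33 in³
x_c = 259146.67 / 8080.00 = 32.07 in
y_c = 475093.33 / 8080.00 = 58.80 in

x_c = 32.07 in, y_c = 58.80 in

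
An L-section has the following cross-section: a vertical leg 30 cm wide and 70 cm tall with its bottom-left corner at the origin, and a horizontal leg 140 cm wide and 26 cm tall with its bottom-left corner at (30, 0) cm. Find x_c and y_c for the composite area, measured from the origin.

x_c = 68.90 cm, y_c = 21.05 cm

vertical leg: A = 30 × 70 = 2100.00, centroid at (15.00, 35.00).
horizontal leg: A = 140 × 26 = 3640.00, centroid at (100.00, 13.00).
ΣA = 5740.00 cm², ΣAx_c = 395500.00 cm³, ΣAy_c = 120820.00 cm³.
x_c = 395500.00/5740.00 = 68.90 cm; y_c = 120820.00/5740.00 = 21.05 cm.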